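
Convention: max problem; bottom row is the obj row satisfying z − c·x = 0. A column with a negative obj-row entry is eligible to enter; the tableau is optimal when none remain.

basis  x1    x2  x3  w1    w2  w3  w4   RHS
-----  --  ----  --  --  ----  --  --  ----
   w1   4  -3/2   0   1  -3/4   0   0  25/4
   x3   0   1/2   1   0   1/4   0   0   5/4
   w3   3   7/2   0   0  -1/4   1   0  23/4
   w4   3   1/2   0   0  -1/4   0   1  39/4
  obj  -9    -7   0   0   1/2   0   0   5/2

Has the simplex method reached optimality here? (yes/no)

The obj-row has a negative entry -9 in column x1, so it is not optimal.

no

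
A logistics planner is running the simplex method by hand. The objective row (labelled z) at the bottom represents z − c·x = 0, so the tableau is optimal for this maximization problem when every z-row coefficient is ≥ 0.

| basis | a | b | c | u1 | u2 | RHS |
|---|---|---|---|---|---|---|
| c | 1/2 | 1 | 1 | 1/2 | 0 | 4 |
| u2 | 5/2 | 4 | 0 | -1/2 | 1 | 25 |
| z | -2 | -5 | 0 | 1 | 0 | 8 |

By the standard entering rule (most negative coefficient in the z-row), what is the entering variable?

b

Negative z-row entries: a: -2, b: -5.
The most negative is -5 in column b, so b enters.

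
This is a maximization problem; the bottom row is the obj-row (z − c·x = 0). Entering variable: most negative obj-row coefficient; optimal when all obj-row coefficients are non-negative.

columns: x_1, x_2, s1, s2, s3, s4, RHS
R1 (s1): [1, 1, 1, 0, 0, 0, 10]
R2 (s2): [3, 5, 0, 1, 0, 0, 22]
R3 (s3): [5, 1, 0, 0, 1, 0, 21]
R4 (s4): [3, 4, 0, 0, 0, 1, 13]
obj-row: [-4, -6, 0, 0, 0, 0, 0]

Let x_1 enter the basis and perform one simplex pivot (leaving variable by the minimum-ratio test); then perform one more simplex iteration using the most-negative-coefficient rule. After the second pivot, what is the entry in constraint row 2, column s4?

-22/17

Ratio test on column x_1 — row 1: 10/1 = 10; row 2: 22/3 = 22/3; row 3: 21/5 = 21/5; row 4: 13/3 = 13/3. Minimum is 21/5 at row 3 (s3 leaves); pivot element 5.
Divide row 3 by 5; eliminate column x_1 from the other rows.
Second iteration: most negative obj-row entry is -26/5 in column x_2, so x_2 enters.
Ratio test on column x_2 — row 1: (29/5)/(4/5) = 29/4; row 2: (47/5)/(22/5) = 47/22; row 3: (21/5)/(1/5) = 21; row 4: (2/5)/(17/5) = 2/17. Minimum is 2/17 at row 4 (s4 leaves); pivot element 17/5.
Divide row 4 by 17/5; eliminate column x_2 from the other rows.
After both pivots, the entry at constraint row 2, column s4 is -22/17.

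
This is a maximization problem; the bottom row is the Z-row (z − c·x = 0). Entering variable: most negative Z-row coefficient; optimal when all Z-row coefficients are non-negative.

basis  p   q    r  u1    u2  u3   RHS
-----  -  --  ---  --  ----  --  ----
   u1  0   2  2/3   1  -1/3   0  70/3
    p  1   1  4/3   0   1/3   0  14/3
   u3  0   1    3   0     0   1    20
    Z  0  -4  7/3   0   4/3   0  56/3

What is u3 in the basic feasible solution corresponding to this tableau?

20

u3 is basic (row 3); its value is the RHS of that row, 20.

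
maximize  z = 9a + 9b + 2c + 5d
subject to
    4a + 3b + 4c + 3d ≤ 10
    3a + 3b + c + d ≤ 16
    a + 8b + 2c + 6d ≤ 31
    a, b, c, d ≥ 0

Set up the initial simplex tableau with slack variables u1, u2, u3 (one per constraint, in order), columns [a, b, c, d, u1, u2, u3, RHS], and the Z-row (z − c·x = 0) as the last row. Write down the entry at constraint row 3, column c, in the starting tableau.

2

Constraint 3 has coefficient 2 on c.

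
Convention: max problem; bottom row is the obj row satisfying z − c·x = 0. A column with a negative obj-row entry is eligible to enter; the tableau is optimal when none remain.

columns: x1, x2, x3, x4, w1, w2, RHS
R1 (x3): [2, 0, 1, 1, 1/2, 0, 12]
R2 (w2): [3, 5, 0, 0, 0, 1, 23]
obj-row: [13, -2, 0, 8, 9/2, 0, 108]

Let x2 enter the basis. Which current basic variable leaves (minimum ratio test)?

w2

Column x2 entries and ratios — x3: 0 ≤ 0, skip; w2: 23/5 = 23/5.
Smallest ratio is 23/5 in the row of w2, so w2 leaves.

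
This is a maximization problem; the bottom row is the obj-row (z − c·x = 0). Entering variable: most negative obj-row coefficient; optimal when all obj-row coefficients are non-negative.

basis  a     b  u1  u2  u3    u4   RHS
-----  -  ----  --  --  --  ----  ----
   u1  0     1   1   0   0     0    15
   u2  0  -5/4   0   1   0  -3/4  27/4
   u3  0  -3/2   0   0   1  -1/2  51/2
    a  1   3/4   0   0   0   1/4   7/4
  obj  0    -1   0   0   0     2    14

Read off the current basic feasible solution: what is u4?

0

u4 is not in the basis, so in the current basic feasible solution u4 = 0.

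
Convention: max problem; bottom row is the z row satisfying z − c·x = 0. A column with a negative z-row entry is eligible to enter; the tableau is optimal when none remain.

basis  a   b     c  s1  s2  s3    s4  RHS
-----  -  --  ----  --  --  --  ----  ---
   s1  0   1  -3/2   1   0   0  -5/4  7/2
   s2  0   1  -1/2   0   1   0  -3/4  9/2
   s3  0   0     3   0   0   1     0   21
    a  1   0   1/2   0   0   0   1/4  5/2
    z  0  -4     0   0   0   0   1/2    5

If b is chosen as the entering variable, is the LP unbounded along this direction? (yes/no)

no

Column b has positive entries in row(s) 1, 2, so the ratio test bounds it — not unbounded.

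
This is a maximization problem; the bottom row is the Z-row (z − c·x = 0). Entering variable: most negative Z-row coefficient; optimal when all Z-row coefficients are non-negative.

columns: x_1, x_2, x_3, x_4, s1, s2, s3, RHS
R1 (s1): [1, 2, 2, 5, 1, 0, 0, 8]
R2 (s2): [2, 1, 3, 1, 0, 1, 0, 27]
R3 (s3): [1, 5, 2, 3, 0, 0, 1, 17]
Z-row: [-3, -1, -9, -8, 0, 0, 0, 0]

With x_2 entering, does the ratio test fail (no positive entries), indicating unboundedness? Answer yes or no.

Column x_2 has positive entries in row(s) 1, 2, 3, so the ratio test bounds it — not unbounded.

no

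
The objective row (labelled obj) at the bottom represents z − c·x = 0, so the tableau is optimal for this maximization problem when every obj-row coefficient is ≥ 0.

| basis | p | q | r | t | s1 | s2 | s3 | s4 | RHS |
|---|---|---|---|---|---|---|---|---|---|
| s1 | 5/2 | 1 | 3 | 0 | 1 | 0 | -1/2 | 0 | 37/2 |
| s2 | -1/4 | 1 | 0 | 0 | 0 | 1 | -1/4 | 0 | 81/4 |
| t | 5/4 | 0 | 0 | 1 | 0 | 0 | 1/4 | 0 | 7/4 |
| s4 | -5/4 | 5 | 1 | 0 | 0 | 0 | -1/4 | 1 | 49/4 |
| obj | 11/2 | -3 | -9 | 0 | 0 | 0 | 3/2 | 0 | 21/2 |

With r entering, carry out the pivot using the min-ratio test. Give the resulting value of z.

Ratio test on column r — row 1: (37/2)/3 = 37/6; row 2: entry 0 ≤ 0; row 3: entry 0 ≤ 0; row 4: (49/4)/1 = 49/4. Minimum is 37/6 at row 1 (s1 leaves); pivot element 3.
Pivot on row 1; the obj-row RHS becomes 21/2 − (-9)·(37/6) = 66.

66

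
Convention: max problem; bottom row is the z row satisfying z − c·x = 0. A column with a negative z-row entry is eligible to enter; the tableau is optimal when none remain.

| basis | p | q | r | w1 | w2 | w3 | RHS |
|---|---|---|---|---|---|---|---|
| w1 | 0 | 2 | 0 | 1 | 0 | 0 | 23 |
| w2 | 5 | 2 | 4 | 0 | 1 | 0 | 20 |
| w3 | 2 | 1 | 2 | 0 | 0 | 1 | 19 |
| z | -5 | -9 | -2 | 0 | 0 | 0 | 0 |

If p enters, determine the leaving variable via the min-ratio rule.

w2

Column p entries and ratios — w1: 0 ≤ 0, skip; w2: 20/5 = 4; w3: 19/2 = 19/2.
Smallest ratio is 4 in the row of w2, so w2 leaves.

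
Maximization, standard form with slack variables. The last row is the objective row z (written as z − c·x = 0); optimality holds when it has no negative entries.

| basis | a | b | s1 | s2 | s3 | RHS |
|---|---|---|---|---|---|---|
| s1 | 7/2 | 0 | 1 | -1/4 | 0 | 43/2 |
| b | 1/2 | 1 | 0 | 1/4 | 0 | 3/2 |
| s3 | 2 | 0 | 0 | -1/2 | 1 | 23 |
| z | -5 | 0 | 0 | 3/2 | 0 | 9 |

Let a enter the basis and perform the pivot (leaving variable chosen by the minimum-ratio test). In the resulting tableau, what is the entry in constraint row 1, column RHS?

Ratio test on column a — row 1: (43/2)/(7/2) = 43/7; row 2: (3/2)/(1/2) = 3; row 3: 23/2 = 23/2. Minimum is 3 at row 2 (b leaves); pivot element 1/2.
Divide row 2 by 1/2; eliminate column a from the other rows.
Row 1 update in column RHS: 43/2 − (7/2)·3 = 11.

11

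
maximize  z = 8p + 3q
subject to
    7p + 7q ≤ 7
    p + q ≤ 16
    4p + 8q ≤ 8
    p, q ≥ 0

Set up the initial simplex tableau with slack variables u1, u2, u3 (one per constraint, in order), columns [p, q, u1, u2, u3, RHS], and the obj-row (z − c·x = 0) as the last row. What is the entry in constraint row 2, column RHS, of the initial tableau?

The RHS of constraint 2 is b_2 = 16.

16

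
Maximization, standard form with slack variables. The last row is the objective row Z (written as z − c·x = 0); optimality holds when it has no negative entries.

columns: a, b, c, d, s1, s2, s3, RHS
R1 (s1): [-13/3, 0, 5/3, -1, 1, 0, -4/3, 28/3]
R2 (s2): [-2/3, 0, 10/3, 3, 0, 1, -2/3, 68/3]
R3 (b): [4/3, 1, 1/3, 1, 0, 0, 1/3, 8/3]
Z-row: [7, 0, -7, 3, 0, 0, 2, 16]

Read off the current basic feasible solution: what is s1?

s1 is basic (row 1); its value is the RHS of that row, 28/3.

28/3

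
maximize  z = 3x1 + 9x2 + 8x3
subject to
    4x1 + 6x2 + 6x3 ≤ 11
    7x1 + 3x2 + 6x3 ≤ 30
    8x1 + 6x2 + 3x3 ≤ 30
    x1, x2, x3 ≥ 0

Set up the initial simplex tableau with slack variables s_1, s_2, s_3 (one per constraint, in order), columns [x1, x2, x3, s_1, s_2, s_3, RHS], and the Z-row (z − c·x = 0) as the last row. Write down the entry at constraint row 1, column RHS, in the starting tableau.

11

The RHS of constraint 1 is b_1 = 11.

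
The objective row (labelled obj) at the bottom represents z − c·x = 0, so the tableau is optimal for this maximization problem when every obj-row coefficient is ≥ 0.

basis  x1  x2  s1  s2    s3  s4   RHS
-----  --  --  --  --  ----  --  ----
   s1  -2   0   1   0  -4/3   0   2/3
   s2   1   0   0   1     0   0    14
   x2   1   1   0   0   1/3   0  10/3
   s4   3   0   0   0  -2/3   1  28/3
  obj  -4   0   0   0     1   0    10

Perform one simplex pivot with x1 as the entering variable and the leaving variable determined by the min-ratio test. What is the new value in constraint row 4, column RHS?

28/9

Ratio test on column x1 — row 1: entry -2 ≤ 0; row 2: 14/1 = 14; row 3: (10/3)/1 = 10/3; row 4: (28/3)/3 = 28/9. Minimum is 28/9 at row 4 (s4 leaves); pivot element 3.
Divide row 4 by 3; eliminate column x1 from the other rows.
In the new row 4, the RHS entry is the old entry divided by the pivot: (28/3)/3 = 28/9.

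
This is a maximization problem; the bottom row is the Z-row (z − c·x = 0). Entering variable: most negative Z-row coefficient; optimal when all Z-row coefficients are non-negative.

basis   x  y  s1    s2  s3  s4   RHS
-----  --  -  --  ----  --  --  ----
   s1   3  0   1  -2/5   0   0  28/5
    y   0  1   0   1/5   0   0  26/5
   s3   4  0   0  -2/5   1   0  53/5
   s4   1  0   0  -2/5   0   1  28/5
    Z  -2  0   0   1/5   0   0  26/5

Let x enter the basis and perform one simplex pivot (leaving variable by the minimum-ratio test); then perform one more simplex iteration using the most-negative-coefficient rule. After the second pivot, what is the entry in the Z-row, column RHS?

Ratio test on column x — row 1: (28/5)/3 = 28/15; row 2: entry 0 ≤ 0; row 3: (53/5)/4 = 53/20; row 4: (28/5)/1 = 28/5. Minimum is 28/15 at row 1 (s1 leaves); pivot element 3.
Divide row 1 by 3; eliminate column x from the other rows.
Second iteration: most negative Z-row entry is -1/15 in column s2, so s2 enters.
Ratio test on column s2 — row 1: entry -2/15 ≤ 0; row 2: (26/5)/(1/5) = 26; row 3: (47/15)/(2/15) = 47/2; row 4: entry -4/15 ≤ 0. Minimum is 47/2 at row 3 (s3 leaves); pivot element 2/15.
Divide row 3 by 2/15; eliminate column s2 from the other rows.
After both pivots, the entry at the Z-row, column RHS is 21/2.

21/2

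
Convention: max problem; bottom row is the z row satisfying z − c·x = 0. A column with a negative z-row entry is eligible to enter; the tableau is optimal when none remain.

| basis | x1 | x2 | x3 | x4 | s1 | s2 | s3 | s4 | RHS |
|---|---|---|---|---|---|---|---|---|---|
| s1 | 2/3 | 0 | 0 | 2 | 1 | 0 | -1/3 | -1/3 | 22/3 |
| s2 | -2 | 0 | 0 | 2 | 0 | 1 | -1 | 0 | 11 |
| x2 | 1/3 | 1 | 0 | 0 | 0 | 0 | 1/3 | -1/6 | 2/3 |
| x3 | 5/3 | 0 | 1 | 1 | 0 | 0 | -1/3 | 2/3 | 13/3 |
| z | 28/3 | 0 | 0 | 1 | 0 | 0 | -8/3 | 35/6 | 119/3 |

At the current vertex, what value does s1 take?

22/3

s1 is basic (row 1); its value is the RHS of that row, 22/3.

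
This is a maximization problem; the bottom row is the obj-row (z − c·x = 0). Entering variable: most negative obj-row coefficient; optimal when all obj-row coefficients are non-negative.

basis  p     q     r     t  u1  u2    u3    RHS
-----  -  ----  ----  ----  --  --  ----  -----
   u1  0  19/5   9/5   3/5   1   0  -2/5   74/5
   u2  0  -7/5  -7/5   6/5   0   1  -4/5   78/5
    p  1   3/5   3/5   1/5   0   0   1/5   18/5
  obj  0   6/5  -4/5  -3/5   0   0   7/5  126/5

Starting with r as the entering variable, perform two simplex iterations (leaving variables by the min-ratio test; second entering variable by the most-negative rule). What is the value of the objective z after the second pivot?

174/5

Ratio test on column r — row 1: (74/5)/(9/5) = 74/9; row 2: entry -7/5 ≤ 0; row 3: (18/5)/(3/5) = 6. Minimum is 6 at row 3 (p leaves); pivot element 3/5.
Pivot on row 3; the obj-row RHS becomes 126/5 − (-4/5)·6 = 30.
Next entering variable (most negative obj-row entry -1/3): t.
Ratio test on column t — row 1: entry 0 ≤ 0; row 2: 24/(5/3) = 72/5; row 3: 6/(1/3) = 18. Minimum is 72/5 at row 2 (u2 leaves); pivot element 5/3.
After the second pivot the obj-row RHS is 30 − (-1/3)·(72/5) = 174/5.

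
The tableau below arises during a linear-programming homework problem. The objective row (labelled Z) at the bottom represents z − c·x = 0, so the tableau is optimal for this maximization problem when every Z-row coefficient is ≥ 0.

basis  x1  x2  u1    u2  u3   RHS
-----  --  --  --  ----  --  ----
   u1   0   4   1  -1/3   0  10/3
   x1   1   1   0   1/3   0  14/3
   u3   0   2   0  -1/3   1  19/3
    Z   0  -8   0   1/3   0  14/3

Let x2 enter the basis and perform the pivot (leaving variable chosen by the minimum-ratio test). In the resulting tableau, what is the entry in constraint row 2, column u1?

-1/4

Ratio test on column x2 — row 1: (10/3)/4 = 5/6; row 2: (14/3)/1 = 14/3; row 3: (19/3)/2 = 19/6. Minimum is 5/6 at row 1 (u1 leaves); pivot element 4.
Divide row 1 by 4; eliminate column x2 from the other rows.
Row 2 update in column u1: 0 − 1·(1/4) = -1/4.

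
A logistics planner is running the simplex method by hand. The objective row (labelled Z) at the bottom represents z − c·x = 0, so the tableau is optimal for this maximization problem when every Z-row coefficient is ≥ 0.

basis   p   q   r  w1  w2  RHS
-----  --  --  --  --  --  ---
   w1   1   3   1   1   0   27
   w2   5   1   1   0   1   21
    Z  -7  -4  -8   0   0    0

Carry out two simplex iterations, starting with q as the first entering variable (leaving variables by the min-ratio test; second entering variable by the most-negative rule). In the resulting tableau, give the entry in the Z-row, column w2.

Ratio test on column q — row 1: 27/3 = 9; row 2: 21/1 = 21. Minimum is 9 at row 1 (w1 leaves); pivot element 3.
Divide row 1 by 3; eliminate column q from the other rows.
Second iteration: most negative Z-row entry is -20/3 in column r, so r enters.
Ratio test on column r — row 1: 9/(1/3) = 27; row 2: 12/(2/3) = 18. Minimum is 18 at row 2 (w2 leaves); pivot element 2/3.
Divide row 2 by 2/3; eliminate column r from the other rows.
After both pivots, the entry at the Z-row, column w2 is 10.

10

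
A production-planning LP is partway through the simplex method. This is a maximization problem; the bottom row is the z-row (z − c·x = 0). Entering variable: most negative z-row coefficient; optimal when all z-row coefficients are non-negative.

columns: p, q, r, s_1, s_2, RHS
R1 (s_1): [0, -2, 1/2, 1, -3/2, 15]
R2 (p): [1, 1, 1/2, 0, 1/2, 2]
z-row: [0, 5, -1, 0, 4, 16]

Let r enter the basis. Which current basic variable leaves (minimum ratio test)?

p

Column r entries and ratios — s_1: 15/(1/2) = 30; p: 2/(1/2) = 4.
Smallest ratio is 4 in the row of p, so p leaves.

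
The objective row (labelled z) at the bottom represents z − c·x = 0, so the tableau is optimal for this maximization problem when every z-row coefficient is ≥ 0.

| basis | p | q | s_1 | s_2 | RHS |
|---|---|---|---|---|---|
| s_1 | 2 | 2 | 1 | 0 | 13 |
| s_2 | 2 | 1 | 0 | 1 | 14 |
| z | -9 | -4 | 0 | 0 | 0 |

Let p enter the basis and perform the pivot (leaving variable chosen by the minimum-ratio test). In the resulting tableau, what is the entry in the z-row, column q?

Ratio test on column p — row 1: 13/2 = 13/2; row 2: 14/2 = 7. Minimum is 13/2 at row 1 (s_1 leaves); pivot element 2.
Divide row 1 by 2; eliminate column p from the other rows.
z-row update in column q: -4 − (-9)·1 = 5.

5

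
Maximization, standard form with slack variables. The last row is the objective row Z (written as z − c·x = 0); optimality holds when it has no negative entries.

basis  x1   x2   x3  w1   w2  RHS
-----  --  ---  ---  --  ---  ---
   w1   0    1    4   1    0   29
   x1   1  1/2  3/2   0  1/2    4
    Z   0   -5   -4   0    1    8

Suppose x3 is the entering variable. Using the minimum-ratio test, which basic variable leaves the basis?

Column x3 entries and ratios — w1: 29/4 = 29/4; x1: 4/(3/2) = 8/3.
Smallest ratio is 8/3 in the row of x1, so x1 leaves.

x1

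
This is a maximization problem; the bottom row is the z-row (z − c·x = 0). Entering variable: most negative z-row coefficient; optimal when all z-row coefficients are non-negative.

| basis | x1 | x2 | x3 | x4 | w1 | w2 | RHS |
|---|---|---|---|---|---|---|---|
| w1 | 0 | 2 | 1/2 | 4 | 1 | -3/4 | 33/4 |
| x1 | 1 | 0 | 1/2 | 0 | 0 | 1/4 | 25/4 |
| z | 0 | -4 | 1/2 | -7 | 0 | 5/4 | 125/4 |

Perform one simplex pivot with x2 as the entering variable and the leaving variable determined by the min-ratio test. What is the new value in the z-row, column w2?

Ratio test on column x2 — row 1: (33/4)/2 = 33/8; row 2: entry 0 ≤ 0. Minimum is 33/8 at row 1 (w1 leaves); pivot element 2.
Divide row 1 by 2; eliminate column x2 from the other rows.
z-row update in column w2: 5/4 − (-4)·(-3/8) = -1/4.

-1/4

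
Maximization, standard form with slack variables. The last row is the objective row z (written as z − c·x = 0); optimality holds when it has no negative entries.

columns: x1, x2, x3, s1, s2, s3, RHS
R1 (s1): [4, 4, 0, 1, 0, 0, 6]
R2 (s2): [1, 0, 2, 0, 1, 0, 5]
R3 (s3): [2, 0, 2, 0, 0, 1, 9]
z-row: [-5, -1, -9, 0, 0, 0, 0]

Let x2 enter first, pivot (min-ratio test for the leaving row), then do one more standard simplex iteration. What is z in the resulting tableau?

Ratio test on column x2 — row 1: 6/4 = 3/2; row 2: entry 0 ≤ 0; row 3: entry 0 ≤ 0. Minimum is 3/2 at row 1 (s1 leaves); pivot element 4.
Pivot on row 1; the z-row RHS becomes 0 − (-1)·(3/2) = 3/2.
Next entering variable (most negative z-row entry -9): x3.
Ratio test on column x3 — row 1: entry 0 ≤ 0; row 2: 5/2 = 5/2; row 3: 9/2 = 9/2. Minimum is 5/2 at row 2 (s2 leaves); pivot element 2.
After the second pivot the z-row RHS is 3/2 − (-9)·(5/2) = 24.

24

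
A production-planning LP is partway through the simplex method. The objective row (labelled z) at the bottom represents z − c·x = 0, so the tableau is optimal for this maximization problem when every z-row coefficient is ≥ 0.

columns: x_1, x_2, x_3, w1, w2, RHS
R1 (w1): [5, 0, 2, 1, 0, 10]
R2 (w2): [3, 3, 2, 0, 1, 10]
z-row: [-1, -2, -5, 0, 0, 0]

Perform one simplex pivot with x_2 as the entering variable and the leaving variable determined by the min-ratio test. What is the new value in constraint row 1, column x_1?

5

Ratio test on column x_2 — row 1: entry 0 ≤ 0; row 2: 10/3 = 10/3. Minimum is 10/3 at row 2 (w2 leaves); pivot element 3.
Divide row 2 by 3; eliminate column x_2 from the other rows.
Row 1 update in column x_1: 5 − 0·1 = 5.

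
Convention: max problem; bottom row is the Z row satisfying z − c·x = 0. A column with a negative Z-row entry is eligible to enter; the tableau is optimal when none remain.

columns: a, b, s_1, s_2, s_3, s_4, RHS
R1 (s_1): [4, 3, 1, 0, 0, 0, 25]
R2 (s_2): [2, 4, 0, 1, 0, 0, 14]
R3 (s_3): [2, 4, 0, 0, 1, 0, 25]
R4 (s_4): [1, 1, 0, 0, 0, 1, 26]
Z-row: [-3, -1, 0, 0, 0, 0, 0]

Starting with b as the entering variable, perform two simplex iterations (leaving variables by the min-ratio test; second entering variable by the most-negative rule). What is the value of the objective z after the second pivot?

18

Ratio test on column b — row 1: 25/3 = 25/3; row 2: 14/4 = 7/2; row 3: 25/4 = 25/4; row 4: 26/1 = 26. Minimum is 7/2 at row 2 (s_2 leaves); pivot element 4.
Pivot on row 2; the Z-row RHS becomes 0 − (-1)·(7/2) = 7/2.
Next entering variable (most negative Z-row entry -5/2): a.
Ratio test on column a — row 1: (29/2)/(5/2) = 29/5; row 2: (7/2)/(1/2) = 7; row 3: entry 0 ≤ 0; row 4: (45/2)/(1/2) = 45. Minimum is 29/5 at row 1 (s_1 leaves); pivot element 5/2.
After the second pivot the Z-row RHS is 7/2 − (-5/2)·(29/5) = 18.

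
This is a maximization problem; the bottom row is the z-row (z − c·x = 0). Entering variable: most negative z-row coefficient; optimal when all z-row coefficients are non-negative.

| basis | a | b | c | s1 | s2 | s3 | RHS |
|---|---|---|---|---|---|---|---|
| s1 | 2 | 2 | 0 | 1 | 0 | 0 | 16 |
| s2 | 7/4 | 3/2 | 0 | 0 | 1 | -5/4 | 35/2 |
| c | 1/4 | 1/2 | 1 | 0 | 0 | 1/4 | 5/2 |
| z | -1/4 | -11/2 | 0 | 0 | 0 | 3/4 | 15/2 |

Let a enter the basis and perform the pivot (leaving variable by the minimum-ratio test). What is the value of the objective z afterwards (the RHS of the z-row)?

19/2

Ratio test on column a — row 1: 16/2 = 8; row 2: (35/2)/(7/4) = 10; row 3: (5/2)/(1/4) = 10. Minimum is 8 at row 1 (s1 leaves); pivot element 2.
Pivot on row 1; the z-row RHS becomes 15/2 − (-1/4)·8 = 19/2.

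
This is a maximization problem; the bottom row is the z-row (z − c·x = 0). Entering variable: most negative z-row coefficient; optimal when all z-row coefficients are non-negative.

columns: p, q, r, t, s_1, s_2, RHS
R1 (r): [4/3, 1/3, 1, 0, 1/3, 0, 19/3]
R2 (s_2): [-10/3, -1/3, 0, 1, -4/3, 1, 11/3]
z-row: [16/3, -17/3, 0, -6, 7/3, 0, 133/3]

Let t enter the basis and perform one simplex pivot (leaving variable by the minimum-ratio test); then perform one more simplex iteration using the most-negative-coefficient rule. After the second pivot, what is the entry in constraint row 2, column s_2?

Ratio test on column t — row 1: entry 0 ≤ 0; row 2: (11/3)/1 = 11/3. Minimum is 11/3 at row 2 (s_2 leaves); pivot element 1.
Divide row 2 by 1; eliminate column t from the other rows.
Second iteration: most negative z-row entry is -44/3 in column p, so p enters.
Ratio test on column p — row 1: (19/3)/(4/3) = 19/4; row 2: entry -10/3 ≤ 0. Minimum is 19/4 at row 1 (r leaves); pivot element 4/3.
Divide row 1 by 4/3; eliminate column p from the other rows.
After both pivots, the entry at constraint row 2, column s_2 is 1.

1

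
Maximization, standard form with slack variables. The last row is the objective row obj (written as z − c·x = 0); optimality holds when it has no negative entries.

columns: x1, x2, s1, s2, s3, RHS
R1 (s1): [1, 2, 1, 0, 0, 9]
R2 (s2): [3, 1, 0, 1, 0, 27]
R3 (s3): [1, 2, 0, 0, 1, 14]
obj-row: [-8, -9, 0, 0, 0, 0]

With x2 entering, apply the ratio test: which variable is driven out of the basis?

Column x2 entries and ratios — s1: 9/2 = 9/2; s2: 27/1 = 27; s3: 14/2 = 7.
Smallest ratio is 9/2 in the row of s1, so s1 leaves.

s1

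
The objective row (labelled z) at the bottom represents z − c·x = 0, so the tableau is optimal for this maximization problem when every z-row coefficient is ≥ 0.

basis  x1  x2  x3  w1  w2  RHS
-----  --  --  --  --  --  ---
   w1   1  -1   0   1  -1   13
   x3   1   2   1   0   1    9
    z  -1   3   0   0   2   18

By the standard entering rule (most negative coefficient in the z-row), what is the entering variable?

Negative z-row entries: x1: -1.
The most negative is -1 in column x1, so x1 enters.

x1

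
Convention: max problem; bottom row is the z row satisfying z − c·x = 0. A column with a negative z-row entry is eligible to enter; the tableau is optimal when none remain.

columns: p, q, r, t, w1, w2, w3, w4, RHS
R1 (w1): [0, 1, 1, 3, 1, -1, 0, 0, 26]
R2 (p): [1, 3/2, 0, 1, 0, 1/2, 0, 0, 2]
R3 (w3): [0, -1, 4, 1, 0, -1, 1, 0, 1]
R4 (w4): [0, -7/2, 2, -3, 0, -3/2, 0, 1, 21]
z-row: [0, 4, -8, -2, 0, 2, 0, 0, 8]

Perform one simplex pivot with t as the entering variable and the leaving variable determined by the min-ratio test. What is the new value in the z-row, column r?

0

Ratio test on column t — row 1: 26/3 = 26/3; row 2: 2/1 = 2; row 3: 1/1 = 1; row 4: entry -3 ≤ 0. Minimum is 1 at row 3 (w3 leaves); pivot element 1.
Divide row 3 by 1; eliminate column t from the other rows.
z-row update in column r: -8 − (-2)·4 = 0.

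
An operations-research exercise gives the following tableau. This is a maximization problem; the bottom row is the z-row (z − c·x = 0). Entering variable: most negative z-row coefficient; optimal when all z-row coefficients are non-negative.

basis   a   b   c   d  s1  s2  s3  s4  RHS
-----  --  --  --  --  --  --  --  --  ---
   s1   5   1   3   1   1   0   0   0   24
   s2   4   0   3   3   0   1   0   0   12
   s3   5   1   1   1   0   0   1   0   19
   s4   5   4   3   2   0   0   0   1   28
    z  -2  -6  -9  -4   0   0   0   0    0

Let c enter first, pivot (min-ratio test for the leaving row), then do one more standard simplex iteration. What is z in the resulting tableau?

60

Ratio test on column c — row 1: 24/3 = 8; row 2: 12/3 = 4; row 3: 19/1 = 19; row 4: 28/3 = 28/3. Minimum is 4 at row 2 (s2 leaves); pivot element 3.
Pivot on row 2; the z-row RHS becomes 0 − (-9)·4 = 36.
Next entering variable (most negative z-row entry -6): b.
Ratio test on column b — row 1: 12/1 = 12; row 2: entry 0 ≤ 0; row 3: 15/1 = 15; row 4: 16/4 = 4. Minimum is 4 at row 4 (s4 leaves); pivot element 4.
After the second pivot the z-row RHS is 36 − (-6)·4 = 60.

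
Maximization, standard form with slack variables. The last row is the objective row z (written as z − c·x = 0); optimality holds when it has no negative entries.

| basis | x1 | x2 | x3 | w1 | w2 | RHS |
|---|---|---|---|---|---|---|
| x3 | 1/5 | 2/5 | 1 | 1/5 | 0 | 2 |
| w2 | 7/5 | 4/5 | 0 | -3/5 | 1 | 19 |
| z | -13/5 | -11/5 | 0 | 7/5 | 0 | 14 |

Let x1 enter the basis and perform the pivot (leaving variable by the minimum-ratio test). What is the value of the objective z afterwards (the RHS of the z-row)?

40

Ratio test on column x1 — row 1: 2/(1/5) = 10; row 2: 19/(7/5) = 95/7. Minimum is 10 at row 1 (x3 leaves); pivot element 1/5.
Pivot on row 1; the z-row RHS becomes 14 − (-13/5)·10 = 40.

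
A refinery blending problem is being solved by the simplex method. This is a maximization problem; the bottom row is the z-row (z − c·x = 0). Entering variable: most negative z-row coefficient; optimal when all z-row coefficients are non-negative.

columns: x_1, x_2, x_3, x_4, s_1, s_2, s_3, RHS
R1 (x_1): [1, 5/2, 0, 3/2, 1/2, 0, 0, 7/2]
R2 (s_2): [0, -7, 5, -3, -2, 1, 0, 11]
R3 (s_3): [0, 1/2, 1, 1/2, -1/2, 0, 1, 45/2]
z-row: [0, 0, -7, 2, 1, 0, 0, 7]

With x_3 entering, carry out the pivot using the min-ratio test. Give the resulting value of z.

112/5

Ratio test on column x_3 — row 1: entry 0 ≤ 0; row 2: 11/5 = 11/5; row 3: (45/2)/1 = 45/2. Minimum is 11/5 at row 2 (s_2 leaves); pivot element 5.
Pivot on row 2; the z-row RHS becomes 7 − (-7)·(11/5) = 112/5.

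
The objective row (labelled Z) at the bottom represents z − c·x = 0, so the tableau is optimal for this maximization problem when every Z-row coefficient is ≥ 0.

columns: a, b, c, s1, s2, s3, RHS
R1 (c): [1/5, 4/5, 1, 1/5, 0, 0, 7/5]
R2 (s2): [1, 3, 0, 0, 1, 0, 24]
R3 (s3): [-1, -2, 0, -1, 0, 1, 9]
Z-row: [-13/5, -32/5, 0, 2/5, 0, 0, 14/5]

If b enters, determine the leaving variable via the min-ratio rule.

Column b entries and ratios — c: (7/5)/(4/5) = 7/4; s2: 24/3 = 8; s3: -2 ≤ 0, skip.
Smallest ratio is 7/4 in the row of c, so c leaves.

c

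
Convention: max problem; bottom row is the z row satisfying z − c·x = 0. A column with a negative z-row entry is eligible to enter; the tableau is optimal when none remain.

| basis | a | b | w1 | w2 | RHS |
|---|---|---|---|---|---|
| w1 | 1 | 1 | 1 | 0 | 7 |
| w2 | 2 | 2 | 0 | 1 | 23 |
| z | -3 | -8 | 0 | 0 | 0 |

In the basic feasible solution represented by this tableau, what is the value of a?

0

a is not in the basis, so in the current basic feasible solution a = 0.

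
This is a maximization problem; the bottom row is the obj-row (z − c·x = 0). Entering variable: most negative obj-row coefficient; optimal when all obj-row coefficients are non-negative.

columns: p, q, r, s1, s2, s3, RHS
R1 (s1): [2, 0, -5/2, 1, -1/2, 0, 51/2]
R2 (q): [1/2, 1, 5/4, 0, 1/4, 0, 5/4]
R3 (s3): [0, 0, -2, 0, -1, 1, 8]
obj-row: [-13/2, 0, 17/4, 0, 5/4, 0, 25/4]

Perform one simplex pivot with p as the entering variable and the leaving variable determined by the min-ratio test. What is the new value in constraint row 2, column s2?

1/2

Ratio test on column p — row 1: (51/2)/2 = 51/4; row 2: (5/4)/(1/2) = 5/2; row 3: entry 0 ≤ 0. Minimum is 5/2 at row 2 (q leaves); pivot element 1/2.
Divide row 2 by 1/2; eliminate column p from the other rows.
In the new row 2, the s2 entry is the old entry divided by the pivot: (1/4)/(1/2) = 1/2.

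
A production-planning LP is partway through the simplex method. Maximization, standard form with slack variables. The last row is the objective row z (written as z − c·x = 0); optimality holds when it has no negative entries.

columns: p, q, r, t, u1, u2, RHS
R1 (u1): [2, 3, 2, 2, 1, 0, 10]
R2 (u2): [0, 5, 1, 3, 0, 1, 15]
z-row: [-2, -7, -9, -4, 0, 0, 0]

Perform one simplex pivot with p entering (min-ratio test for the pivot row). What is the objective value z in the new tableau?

10

Ratio test on column p — row 1: 10/2 = 5; row 2: entry 0 ≤ 0. Minimum is 5 at row 1 (u1 leaves); pivot element 2.
Pivot on row 1; the z-row RHS becomes 0 − (-2)·5 = 10.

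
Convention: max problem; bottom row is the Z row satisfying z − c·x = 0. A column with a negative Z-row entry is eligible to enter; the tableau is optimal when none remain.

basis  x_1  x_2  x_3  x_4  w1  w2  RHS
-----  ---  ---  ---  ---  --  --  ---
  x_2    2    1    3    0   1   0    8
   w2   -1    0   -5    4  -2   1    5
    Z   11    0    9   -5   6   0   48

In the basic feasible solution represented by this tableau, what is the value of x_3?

x_3 is not in the basis, so in the current basic feasible solution x_3 = 0.

0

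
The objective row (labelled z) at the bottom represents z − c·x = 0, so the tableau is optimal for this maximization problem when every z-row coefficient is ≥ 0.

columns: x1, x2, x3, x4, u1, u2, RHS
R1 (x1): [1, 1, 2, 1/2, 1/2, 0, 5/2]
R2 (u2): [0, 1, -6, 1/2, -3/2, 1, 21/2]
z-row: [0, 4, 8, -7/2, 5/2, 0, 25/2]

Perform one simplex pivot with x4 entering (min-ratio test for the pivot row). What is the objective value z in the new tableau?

Ratio test on column x4 — row 1: (5/2)/(1/2) = 5; row 2: (21/2)/(1/2) = 21. Minimum is 5 at row 1 (x1 leaves); pivot element 1/2.
Pivot on row 1; the z-row RHS becomes 25/2 − (-7/2)·5 = 30.

30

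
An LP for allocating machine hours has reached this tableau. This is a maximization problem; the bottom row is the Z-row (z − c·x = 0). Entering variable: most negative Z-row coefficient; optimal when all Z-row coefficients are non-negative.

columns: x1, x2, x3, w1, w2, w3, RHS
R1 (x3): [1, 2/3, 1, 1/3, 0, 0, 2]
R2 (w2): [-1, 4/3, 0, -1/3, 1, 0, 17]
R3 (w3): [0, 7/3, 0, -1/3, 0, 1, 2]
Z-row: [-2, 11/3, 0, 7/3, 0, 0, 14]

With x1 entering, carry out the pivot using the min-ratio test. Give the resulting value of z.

Ratio test on column x1 — row 1: 2/1 = 2; row 2: entry -1 ≤ 0; row 3: entry 0 ≤ 0. Minimum is 2 at row 1 (x3 leaves); pivot element 1.
Pivot on row 1; the Z-row RHS becomes 14 − (-2)·2 = 18.

18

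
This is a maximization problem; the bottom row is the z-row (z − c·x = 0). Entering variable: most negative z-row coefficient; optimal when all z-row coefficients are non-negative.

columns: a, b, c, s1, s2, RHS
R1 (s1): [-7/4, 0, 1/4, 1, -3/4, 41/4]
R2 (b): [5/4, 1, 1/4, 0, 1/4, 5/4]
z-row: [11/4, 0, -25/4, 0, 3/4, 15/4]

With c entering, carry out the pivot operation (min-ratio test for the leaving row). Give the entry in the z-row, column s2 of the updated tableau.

Ratio test on column c — row 1: (41/4)/(1/4) = 41; row 2: (5/4)/(1/4) = 5. Minimum is 5 at row 2 (b leaves); pivot element 1/4.
Divide row 2 by 1/4; eliminate column c from the other rows.
z-row update in column s2: 3/4 − (-25/4)·1 = 7.

7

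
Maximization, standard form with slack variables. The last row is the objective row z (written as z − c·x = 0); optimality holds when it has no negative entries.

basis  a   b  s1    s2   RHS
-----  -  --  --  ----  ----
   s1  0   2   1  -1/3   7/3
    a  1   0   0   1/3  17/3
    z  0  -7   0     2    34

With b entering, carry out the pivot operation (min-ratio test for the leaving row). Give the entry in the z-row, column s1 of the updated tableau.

Ratio test on column b — row 1: (7/3)/2 = 7/6; row 2: entry 0 ≤ 0. Minimum is 7/6 at row 1 (s1 leaves); pivot element 2.
Divide row 1 by 2; eliminate column b from the other rows.
z-row update in column s1: 0 − (-7)·(1/2) = 7/2.

7/2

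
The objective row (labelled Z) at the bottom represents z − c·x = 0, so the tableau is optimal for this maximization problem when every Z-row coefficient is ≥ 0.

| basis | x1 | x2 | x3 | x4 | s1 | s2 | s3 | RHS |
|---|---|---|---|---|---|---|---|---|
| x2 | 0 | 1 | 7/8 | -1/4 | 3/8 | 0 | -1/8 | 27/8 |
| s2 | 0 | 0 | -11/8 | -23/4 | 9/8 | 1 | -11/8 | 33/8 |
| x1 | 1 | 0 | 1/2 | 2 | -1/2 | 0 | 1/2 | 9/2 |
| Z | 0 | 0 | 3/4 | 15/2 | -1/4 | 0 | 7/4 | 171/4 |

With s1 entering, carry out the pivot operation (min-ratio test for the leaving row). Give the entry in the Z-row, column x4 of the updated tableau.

Ratio test on column s1 — row 1: (27/8)/(3/8) = 9; row 2: (33/8)/(9/8) = 11/3; row 3: entry -1/2 ≤ 0. Minimum is 11/3 at row 2 (s2 leaves); pivot element 9/8.
Divide row 2 by 9/8; eliminate column s1 from the other rows.
Z-row update in column x4: 15/2 − (-1/4)·(-46/9) = 56/9.

56/9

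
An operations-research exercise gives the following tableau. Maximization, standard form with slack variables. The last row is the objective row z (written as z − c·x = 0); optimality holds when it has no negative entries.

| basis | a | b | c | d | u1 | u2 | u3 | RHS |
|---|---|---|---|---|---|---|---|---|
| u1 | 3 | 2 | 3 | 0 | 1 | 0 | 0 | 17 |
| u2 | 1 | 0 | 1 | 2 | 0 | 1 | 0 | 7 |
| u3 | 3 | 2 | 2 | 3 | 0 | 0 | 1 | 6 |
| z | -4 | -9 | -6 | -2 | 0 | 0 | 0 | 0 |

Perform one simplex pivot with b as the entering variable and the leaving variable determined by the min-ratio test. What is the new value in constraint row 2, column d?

2

Ratio test on column b — row 1: 17/2 = 17/2; row 2: entry 0 ≤ 0; row 3: 6/2 = 3. Minimum is 3 at row 3 (u3 leaves); pivot element 2.
Divide row 3 by 2; eliminate column b from the other rows.
Row 2 update in column d: 2 − 0·(3/2) = 2.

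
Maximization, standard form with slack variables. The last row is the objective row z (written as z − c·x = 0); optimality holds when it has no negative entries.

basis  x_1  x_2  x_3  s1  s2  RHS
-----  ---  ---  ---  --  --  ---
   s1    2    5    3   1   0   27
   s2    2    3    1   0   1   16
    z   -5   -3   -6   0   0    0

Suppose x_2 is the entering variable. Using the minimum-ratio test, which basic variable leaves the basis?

Column x_2 entries and ratios — s1: 27/5 = 27/5; s2: 16/3 = 16/3.
Smallest ratio is 16/3 in the row of s2, so s2 leaves.

s2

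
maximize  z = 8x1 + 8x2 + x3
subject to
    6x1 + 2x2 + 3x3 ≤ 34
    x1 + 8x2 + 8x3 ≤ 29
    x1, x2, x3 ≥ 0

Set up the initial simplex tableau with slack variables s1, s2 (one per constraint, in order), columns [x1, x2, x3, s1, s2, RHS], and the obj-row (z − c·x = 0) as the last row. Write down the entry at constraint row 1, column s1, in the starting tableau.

1

Slack s1 belongs to constraint 1; its column is the unit vector e_1, so the entry in row 1 is 1.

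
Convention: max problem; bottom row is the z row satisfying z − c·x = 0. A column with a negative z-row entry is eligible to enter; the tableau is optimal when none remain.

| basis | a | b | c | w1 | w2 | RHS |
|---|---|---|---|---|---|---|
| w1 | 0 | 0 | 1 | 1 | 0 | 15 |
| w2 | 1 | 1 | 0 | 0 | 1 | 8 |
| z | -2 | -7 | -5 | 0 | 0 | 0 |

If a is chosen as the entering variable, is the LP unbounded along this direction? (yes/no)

Column a has positive entries in row(s) 2, so the ratio test bounds it — not unbounded.

no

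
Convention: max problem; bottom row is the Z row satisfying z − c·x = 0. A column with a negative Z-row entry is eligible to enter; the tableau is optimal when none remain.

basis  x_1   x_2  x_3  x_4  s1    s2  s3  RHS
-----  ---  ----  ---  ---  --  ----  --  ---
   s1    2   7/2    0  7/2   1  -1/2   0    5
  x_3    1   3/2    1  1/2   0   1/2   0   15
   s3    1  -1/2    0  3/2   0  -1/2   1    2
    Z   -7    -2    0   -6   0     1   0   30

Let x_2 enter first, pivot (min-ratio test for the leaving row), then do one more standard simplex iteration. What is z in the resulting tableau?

407/9

Ratio test on column x_2 — row 1: 5/(7/2) = 10/7; row 2: 15/(3/2) = 10; row 3: entry -1/2 ≤ 0. Minimum is 10/7 at row 1 (s1 leaves); pivot element 7/2.
Pivot on row 1; the Z-row RHS becomes 30 − (-2)·(10/7) = 230/7.
Next entering variable (most negative Z-row entry -41/7): x_1.
Ratio test on column x_1 — row 1: (10/7)/(4/7) = 5/2; row 2: (90/7)/(1/7) = 90; row 3: (19/7)/(9/7) = 19/9. Minimum is 19/9 at row 3 (s3 leaves); pivot element 9/7.
After the second pivot the Z-row RHS is 230/7 − (-41/7)·(19/9) = 407/9.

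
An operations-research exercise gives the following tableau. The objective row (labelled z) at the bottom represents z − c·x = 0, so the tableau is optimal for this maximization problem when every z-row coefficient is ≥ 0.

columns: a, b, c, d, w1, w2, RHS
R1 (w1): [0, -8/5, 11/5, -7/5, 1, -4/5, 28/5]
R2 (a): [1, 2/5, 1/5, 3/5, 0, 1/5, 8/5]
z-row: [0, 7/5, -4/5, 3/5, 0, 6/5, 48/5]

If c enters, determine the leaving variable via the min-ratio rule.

Column c entries and ratios — w1: (28/5)/(11/5) = 28/11; a: (8/5)/(1/5) = 8.
Smallest ratio is 28/11 in the row of w1, so w1 leaves.

w1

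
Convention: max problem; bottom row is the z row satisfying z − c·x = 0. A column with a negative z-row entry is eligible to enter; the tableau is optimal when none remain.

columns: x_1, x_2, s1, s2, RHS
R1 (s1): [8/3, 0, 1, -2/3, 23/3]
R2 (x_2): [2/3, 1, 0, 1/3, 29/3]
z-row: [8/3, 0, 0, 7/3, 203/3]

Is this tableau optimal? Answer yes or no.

Every z-row coefficient is ≥ 0, so the tableau is optimal.

yes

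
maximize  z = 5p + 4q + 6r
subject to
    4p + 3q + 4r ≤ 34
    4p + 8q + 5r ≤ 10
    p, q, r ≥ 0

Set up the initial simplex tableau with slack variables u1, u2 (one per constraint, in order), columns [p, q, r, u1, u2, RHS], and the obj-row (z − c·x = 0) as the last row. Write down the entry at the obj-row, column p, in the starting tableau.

The obj-row carries the negated objective coefficients: the p entry is -5.

-5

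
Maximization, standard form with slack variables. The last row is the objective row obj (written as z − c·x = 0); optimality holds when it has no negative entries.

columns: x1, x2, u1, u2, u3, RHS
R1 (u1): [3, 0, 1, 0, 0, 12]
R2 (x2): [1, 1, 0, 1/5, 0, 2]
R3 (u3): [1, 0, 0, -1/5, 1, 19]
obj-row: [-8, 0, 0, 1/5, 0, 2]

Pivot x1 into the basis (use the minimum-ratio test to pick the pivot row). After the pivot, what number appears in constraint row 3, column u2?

-2/5

Ratio test on column x1 — row 1: 12/3 = 4; row 2: 2/1 = 2; row 3: 19/1 = 19. Minimum is 2 at row 2 (x2 leaves); pivot element 1.
Divide row 2 by 1; eliminate column x1 from the other rows.
Row 3 update in column u2: -1/5 − 1·(1/5) = -2/5.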